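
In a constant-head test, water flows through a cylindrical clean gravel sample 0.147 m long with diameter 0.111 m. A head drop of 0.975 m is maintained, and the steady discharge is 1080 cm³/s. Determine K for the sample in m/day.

Cross-sectional area A = π·(d/2)² = π × (0.111/2)² = 0.009677 m².
Convert discharge: 1080 cm³/s = 0.001080 m³/s.
Darcy's law rearranged: K = Q·L / (A·Δh) = 0.001080 × 0.147 / (0.009677 × 0.975) = 0.01683 m/s = 1454 m/day.

1450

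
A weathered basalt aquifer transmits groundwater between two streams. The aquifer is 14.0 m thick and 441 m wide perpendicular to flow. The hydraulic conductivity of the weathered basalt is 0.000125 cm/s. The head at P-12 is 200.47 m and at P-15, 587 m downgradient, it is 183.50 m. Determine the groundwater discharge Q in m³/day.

19.3

Convert K: 0.000125 cm/s × 864 = 0.1080 m/day.
Cross-sectional area A = 441 × 14.0 = 6174 m².
Hydraulic gradient i = (200.47 − 183.50) / 587 = 16.97 / 587 = 0.02891.
Darcy's law: Q = K · A · i = 0.1080 × 6174 × 0.02891 = 19.28 m³/day.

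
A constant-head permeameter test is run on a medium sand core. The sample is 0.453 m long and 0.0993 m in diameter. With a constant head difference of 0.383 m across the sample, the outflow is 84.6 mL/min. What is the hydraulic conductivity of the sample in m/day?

Cross-sectional area A = π·(d/2)² = π × (0.0993/2)² = 0.007744 m².
Convert discharge: 84.6 mL/min = 1.410e-06 m³/s.
Darcy's law rearranged: K = Q·L / (A·Δh) = 1.410e-06 × 0.453 / (0.007744 × 0.383) = 0.0002153 m/s = 18.61 m/day.

18.6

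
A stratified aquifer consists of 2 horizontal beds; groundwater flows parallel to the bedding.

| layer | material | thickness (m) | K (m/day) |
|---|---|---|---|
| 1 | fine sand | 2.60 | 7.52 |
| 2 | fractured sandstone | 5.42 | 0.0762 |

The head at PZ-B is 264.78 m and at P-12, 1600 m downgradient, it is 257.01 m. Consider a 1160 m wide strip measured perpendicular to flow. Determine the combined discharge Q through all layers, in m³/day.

112

Flow is parallel to layering, so each bed carries its own Darcy discharge and the transmissivities add.
Σ(K_i·b_i) = 7.52×2.60 + 0.0762×5.42 = 19.97 m²/day.
Hydraulic gradient i = (264.78 − 257.01) / 1600 = 7.77 / 1600 = 0.004856.
Q = Σ(K_i·b_i) · W · i = 19.97 × 1160 × 0.004856 = 112.5 m³/day.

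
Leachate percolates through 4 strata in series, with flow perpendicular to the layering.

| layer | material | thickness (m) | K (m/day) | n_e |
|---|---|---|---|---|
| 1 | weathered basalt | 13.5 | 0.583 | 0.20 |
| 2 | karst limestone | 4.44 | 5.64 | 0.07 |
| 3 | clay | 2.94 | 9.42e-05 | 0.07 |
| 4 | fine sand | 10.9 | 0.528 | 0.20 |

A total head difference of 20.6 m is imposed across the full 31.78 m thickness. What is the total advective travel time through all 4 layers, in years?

22.4

With flow normal to the layers, continuity requires the same specific discharge q through every layer.
Σ(b_i/K_i) = 13.5/0.583 + 4.44/5.64 + 2.94/9.42e-05 + 10.9/0.528 = 31255 d.
q = Δh / Σ(b_i/K_i) = 20.6 / 31255 = 0.0006591 m/day.
In each layer the seepage velocity is v_i = q/n_i, so the layer transit time is t_i = b_i·n_i / q:
  layer 1 (weathered basalt): t_1 = 13.5 × 0.20 / 0.0006591 = 4097 d
  layer 2 (karst limestone): t_2 = 4.44 × 0.07 / 0.0006591 = 471.6 d
  layer 3 (clay): t_3 = 2.94 × 0.07 / 0.0006591 = 312.2 d
  layer 4 (fine sand): t_4 = 10.9 × 0.20 / 0.0006591 = 3308 d
Total t = Σ t_i = 8188 days = 22.42 years.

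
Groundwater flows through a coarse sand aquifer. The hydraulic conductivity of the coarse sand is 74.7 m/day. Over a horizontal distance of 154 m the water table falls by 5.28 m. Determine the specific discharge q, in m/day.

2.56

Hydraulic gradient i = Δh / L = 5.28 / 154 = 0.03429.
Specific discharge q = K · i = 74.70 × 0.03429 = 2.561 m/day.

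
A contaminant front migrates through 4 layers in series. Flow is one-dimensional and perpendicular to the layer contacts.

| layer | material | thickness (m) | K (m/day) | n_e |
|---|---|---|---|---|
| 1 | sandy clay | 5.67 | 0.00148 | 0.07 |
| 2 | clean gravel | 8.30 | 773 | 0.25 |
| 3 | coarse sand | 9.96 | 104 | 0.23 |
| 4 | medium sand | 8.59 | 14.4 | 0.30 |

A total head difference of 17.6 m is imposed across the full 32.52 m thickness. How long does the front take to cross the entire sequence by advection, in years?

4.37

With flow normal to the layers, continuity requires the same specific discharge q through every layer.
Σ(b_i/K_i) = 5.67/0.00148 + 8.30/773 + 9.96/104 + 8.59/14.4 = 3832 d.
q = Δh / Σ(b_i/K_i) = 17.6 / 3832 = 0.004593 m/day.
In each layer the seepage velocity is v_i = q/n_i, so the layer transit time is t_i = b_i·n_i / q:
  layer 1 (sandy clay): t_1 = 5.67 × 0.07 / 0.004593 = 86.41 d
  layer 2 (clean gravel): t_2 = 8.30 × 0.25 / 0.004593 = 451.8 d
  layer 3 (coarse sand): t_3 = 9.96 × 0.23 / 0.004593 = 498.7 d
  layer 4 (medium sand): t_4 = 8.59 × 0.30 / 0.004593 = 561.1 d
Total t = Σ t_i = 1598 days = 4.375 years.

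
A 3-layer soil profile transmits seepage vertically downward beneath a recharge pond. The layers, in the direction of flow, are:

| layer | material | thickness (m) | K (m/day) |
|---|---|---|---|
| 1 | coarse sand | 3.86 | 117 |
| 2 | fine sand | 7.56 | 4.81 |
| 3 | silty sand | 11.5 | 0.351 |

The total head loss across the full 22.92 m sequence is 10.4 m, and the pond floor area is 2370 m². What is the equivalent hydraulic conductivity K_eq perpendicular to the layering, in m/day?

0.667

Flow is perpendicular to layering, so the layers act in series and the equivalent K is the thickness-weighted harmonic mean.
Total thickness L = 3.86 + 7.56 + 11.5 = 22.92 m.
Σ(b_i/K_i) = 3.86/117 + 7.56/4.81 + 11.5/0.351 = 34.37 d.
K_eq = L / Σ(b_i/K_i) = 22.92 / 34.37 = 0.6669 m/day.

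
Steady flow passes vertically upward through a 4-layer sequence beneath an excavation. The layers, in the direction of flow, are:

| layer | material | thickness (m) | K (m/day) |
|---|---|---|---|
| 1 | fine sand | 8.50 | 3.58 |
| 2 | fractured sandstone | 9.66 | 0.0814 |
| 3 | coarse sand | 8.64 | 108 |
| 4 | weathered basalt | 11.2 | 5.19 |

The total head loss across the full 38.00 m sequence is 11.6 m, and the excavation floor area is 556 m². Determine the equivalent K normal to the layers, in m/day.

0.308

Flow is perpendicular to layering, so the layers act in series and the equivalent K is the thickness-weighted harmonic mean.
Total thickness L = 8.50 + 9.66 + 8.64 + 11.2 = 38.00 m.
Σ(b_i/K_i) = 8.50/3.58 + 9.66/0.0814 + 8.64/108 + 11.2/5.19 = 123.3 d.
K_eq = L / Σ(b_i/K_i) = 38.00 / 123.3 = 0.3082 m/day.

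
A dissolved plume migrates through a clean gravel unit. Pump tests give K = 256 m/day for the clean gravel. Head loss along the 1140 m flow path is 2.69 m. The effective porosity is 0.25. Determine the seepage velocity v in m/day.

2.42

Hydraulic gradient i = Δh / L = 2.69 / 1140 = 0.002360.
Darcy flux q = K · i = 256.0 × 0.002360 = 0.6041 m/day.
Seepage velocity v = q / n_e = 0.6041 / 0.25 = 2.416 m/day.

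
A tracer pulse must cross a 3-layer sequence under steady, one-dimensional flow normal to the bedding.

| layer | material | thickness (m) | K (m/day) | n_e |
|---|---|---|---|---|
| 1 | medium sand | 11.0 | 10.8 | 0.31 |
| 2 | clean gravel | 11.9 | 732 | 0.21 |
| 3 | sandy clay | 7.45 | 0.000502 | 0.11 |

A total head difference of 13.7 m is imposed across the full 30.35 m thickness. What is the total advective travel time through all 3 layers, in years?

With flow normal to the layers, continuity requires the same specific discharge q through every layer.
Σ(b_i/K_i) = 11.0/10.8 + 11.9/732 + 7.45/0.000502 = 14842 d.
q = Δh / Σ(b_i/K_i) = 13.7 / 14842 = 0.0009231 m/day.
In each layer the seepage velocity is v_i = q/n_i, so the layer transit time is t_i = b_i·n_i / q:
  layer 1 (medium sand): t_1 = 11.0 × 0.31 / 0.0009231 = 3694 d
  layer 2 (clean gravel): t_2 = 11.9 × 0.21 / 0.0009231 = 2707 d
  layer 3 (sandy clay): t_3 = 7.45 × 0.11 / 0.0009231 = 887.8 d
Total t = Σ t_i = 7289 days = 19.96 years.

20.0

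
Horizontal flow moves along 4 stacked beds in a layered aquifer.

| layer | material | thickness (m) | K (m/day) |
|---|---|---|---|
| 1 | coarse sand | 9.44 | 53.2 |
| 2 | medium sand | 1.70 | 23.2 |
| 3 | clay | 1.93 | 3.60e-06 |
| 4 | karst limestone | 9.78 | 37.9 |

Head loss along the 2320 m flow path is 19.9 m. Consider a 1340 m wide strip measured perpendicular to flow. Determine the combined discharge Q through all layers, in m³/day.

10500

Flow is parallel to layering, so each bed carries its own Darcy discharge and the transmissivities add.
Σ(K_i·b_i) = 53.2×9.44 + 23.2×1.70 + 3.60e-06×1.93 + 37.9×9.78 = 912.3 m²/day.
Hydraulic gradient i = Δh / L = 19.9 / 2320 = 0.008578.
Q = Σ(K_i·b_i) · W · i = 912.3 × 1340 × 0.008578 = 10486 m³/day.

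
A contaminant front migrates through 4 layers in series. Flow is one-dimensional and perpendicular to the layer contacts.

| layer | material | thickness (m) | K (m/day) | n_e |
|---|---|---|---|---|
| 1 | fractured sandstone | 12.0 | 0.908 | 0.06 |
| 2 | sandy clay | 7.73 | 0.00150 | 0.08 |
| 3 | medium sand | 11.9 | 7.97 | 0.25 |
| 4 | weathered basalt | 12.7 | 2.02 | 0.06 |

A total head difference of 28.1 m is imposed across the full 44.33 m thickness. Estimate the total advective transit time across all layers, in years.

2.56

With flow normal to the layers, continuity requires the same specific discharge q through every layer.
Σ(b_i/K_i) = 12.0/0.908 + 7.73/0.00150 + 11.9/7.97 + 12.7/2.02 = 5174 d.
q = Δh / Σ(b_i/K_i) = 28.1 / 5174 = 0.005431 m/day.
In each layer the seepage velocity is v_i = q/n_i, so the layer transit time is t_i = b_i·n_i / q:
  layer 1 (fractured sandstone): t_1 = 12.0 × 0.06 / 0.005431 = 132.6 d
  layer 2 (sandy clay): t_2 = 7.73 × 0.08 / 0.005431 = 113.9 d
  layer 3 (medium sand): t_3 = 11.9 × 0.25 / 0.005431 = 547.8 d
  layer 4 (weathered basalt): t_4 = 12.7 × 0.06 / 0.005431 = 140.3 d
Total t = Σ t_i = 934.6 days = 2.559 years.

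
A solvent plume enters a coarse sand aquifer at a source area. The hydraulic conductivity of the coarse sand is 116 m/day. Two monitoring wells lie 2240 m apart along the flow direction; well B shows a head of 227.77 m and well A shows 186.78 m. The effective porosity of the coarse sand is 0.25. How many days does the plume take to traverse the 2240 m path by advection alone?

264

Hydraulic gradient i = (227.77 − 186.78) / 2240 = 40.99 / 2240 = 0.01830.
Darcy flux q = K · i = 116.0 × 0.01830 = 2.123 m/day.
Seepage velocity v = q / n_e = 2.123 / 0.25 = 8.491 m/day.
Travel time t = L / v = 2240 / 8.491 = 263.8 days.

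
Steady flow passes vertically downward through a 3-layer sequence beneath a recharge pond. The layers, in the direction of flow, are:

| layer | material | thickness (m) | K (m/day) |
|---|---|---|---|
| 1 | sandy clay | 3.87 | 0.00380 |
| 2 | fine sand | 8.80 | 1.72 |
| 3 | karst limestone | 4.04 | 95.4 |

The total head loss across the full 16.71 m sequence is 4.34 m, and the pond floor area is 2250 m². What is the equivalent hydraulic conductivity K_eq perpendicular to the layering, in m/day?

Flow is perpendicular to layering, so the layers act in series and the equivalent K is the thickness-weighted harmonic mean.
Total thickness L = 3.87 + 8.80 + 4.04 = 16.71 m.
Σ(b_i/K_i) = 3.87/0.00380 + 8.80/1.72 + 4.04/95.4 = 1024 d.
K_eq = L / Σ(b_i/K_i) = 16.71 / 1024 = 0.01633 m/day.

0.0163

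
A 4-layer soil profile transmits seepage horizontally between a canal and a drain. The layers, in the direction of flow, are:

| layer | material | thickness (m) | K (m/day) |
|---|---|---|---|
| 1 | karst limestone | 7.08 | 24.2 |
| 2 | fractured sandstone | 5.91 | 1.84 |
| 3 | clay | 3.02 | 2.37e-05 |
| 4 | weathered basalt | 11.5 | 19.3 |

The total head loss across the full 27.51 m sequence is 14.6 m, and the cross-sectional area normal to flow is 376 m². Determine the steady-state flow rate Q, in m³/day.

0.0431

Flow is perpendicular to layering, so the layers act in series and the equivalent K is the thickness-weighted harmonic mean.
Total thickness L = 7.08 + 5.91 + 3.02 + 11.5 = 27.51 m.
Σ(b_i/K_i) = 7.08/24.2 + 5.91/1.84 + 3.02/2.37e-05 + 11.5/19.3 = 1.274e+05 d.
K_eq = L / Σ(b_i/K_i) = 27.51 / 1.274e+05 = 0.0002159 m/day.
Q = K_eq · A · (Δh/L) = 0.0002159 × 376 × (14.6/27.51) = 0.04308 m³/day.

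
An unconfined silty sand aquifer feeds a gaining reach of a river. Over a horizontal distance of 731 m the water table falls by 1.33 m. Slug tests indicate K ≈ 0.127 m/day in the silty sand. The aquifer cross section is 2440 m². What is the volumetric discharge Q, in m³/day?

Hydraulic gradient i = Δh / L = 1.33 / 731 = 0.001819.
Darcy's law: Q = K · A · i = 0.1270 × 2440 × 0.001819 = 0.5638 m³/day.

0.564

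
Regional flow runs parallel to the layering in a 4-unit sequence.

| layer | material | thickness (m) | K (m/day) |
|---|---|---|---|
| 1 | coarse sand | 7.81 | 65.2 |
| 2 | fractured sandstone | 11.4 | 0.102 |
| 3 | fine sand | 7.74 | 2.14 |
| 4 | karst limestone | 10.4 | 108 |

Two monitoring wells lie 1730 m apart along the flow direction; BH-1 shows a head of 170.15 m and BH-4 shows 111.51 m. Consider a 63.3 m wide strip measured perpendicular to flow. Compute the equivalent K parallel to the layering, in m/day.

Flow is parallel to layering, so each bed carries its own Darcy discharge and the transmissivities add.
Σ(K_i·b_i) = 65.2×7.81 + 0.102×11.4 + 2.14×7.74 + 108×10.4 = 1650 m²/day.
Total thickness b = 37.35 m, so K_eq = Σ(K_i·b_i)/b = 44.18 m/day.

44.2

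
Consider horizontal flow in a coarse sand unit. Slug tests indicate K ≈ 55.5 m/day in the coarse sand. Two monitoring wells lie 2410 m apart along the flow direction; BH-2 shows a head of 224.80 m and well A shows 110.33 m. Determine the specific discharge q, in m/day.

2.64

Hydraulic gradient i = (224.80 − 110.33) / 2410 = 114.47 / 2410 = 0.04750.
Specific discharge q = K · i = 55.50 × 0.04750 = 2.636 m/day.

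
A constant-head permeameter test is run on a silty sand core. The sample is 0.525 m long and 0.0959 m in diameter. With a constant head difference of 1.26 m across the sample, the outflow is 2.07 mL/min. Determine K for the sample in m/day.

0.172

Cross-sectional area A = π·(d/2)² = π × (0.0959/2)² = 0.007223 m².
Convert discharge: 2.07 mL/min = 3.450e-08 m³/s.
Darcy's law rearranged: K = Q·L / (A·Δh) = 3.450e-08 × 0.525 / (0.007223 × 1.26) = 1.990e-06 m/s = 0.1719 m/day.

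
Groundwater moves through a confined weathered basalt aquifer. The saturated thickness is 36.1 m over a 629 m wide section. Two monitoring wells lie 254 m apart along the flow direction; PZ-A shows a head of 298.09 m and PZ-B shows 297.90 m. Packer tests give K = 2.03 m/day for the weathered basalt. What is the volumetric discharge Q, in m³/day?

34.5

Cross-sectional area A = 629 × 36.1 = 22707 m².
Hydraulic gradient i = (298.09 − 297.90) / 254 = 0.19 / 254 = 0.0007480.
Darcy's law: Q = K · A · i = 2.030 × 22707 × 0.0007480 = 34.48 m³/day.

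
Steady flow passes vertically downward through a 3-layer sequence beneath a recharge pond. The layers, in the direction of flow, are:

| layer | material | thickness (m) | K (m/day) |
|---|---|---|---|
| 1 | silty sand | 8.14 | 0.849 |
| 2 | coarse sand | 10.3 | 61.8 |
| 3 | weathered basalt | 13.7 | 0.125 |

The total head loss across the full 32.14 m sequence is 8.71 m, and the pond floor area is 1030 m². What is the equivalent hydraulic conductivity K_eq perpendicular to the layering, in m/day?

0.269

Flow is perpendicular to layering, so the layers act in series and the equivalent K is the thickness-weighted harmonic mean.
Total thickness L = 8.14 + 10.3 + 13.7 = 32.14 m.
Σ(b_i/K_i) = 8.14/0.849 + 10.3/61.8 + 13.7/0.125 = 119.4 d.
K_eq = L / Σ(b_i/K_i) = 32.14 / 119.4 = 0.2693 m/day.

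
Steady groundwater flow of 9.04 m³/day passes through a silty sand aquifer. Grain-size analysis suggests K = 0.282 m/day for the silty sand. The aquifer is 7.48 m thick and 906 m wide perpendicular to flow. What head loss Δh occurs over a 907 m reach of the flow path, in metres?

Cross-sectional area A = 906 × 7.48 = 6777 m².
From Q = K·A·i, i = Q / (K·A) = 9.04 / (0.2820 × 6777) = 0.004730.
Head loss Δh = i · L = 0.004730 × 907 = 4.290 m.

4.29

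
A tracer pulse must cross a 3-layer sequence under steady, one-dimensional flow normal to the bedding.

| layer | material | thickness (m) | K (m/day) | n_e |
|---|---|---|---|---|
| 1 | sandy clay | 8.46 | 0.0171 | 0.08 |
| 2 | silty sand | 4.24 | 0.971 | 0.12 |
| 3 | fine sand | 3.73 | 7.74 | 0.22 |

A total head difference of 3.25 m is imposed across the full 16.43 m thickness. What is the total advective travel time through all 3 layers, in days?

308

With flow normal to the layers, continuity requires the same specific discharge q through every layer.
Σ(b_i/K_i) = 8.46/0.0171 + 4.24/0.971 + 3.73/7.74 = 499.6 d.
q = Δh / Σ(b_i/K_i) = 3.25 / 499.6 = 0.006505 m/day.
In each layer the seepage velocity is v_i = q/n_i, so the layer transit time is t_i = b_i·n_i / q:
  layer 1 (sandy clay): t_1 = 8.46 × 0.08 / 0.006505 = 104.0 d
  layer 2 (silty sand): t_2 = 4.24 × 0.12 / 0.006505 = 78.21 d
  layer 3 (fine sand): t_3 = 3.73 × 0.22 / 0.006505 = 126.1 d
Total t = Σ t_i = 308.4 days.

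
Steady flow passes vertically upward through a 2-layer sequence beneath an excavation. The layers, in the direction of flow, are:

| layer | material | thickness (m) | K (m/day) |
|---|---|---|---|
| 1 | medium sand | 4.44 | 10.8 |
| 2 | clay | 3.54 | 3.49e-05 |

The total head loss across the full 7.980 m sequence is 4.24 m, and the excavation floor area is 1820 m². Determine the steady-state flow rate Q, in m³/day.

0.0761

Flow is perpendicular to layering, so the layers act in series and the equivalent K is the thickness-weighted harmonic mean.
Total thickness L = 4.44 + 3.54 = 7.980 m.
Σ(b_i/K_i) = 4.44/10.8 + 3.54/3.49e-05 = 1.014e+05 d.
K_eq = L / Σ(b_i/K_i) = 7.980 / 1.014e+05 = 7.867e-05 m/day.
Q = K_eq · A · (Δh/L) = 7.867e-05 × 1820 × (4.24/7.980) = 0.07608 m³/day.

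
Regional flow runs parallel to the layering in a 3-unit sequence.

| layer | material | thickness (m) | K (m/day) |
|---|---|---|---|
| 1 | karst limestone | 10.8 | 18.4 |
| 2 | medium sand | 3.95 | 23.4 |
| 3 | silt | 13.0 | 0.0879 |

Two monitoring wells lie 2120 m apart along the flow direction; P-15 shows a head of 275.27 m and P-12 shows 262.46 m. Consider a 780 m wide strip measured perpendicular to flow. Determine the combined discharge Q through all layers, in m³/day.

Flow is parallel to layering, so each bed carries its own Darcy discharge and the transmissivities add.
Σ(K_i·b_i) = 18.4×10.8 + 23.4×3.95 + 0.0879×13.0 = 292.3 m²/day.
Hydraulic gradient i = (275.27 − 262.46) / 2120 = 12.81 / 2120 = 0.006042.
Q = Σ(K_i·b_i) · W · i = 292.3 × 780 × 0.006042 = 1378 m³/day.

1380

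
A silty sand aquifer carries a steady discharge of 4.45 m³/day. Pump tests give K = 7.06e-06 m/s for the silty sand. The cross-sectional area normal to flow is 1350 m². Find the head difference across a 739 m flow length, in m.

3.99

Convert K: 7.06e-06 m/s × 86400 = 0.6100 m/day.
From Q = K·A·i, i = Q / (K·A) = 4.45 / (0.6100 × 1350) = 0.005404.
Head loss Δh = i · L = 0.005404 × 739 = 3.993 m.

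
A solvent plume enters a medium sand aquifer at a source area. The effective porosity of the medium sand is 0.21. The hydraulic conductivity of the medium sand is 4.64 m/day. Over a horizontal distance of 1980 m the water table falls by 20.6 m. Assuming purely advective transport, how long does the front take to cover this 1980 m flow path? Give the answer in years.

Hydraulic gradient i = Δh / L = 20.6 / 1980 = 0.01040.
Darcy flux q = K · i = 4.640 × 0.01040 = 0.04827 m/day.
Seepage velocity v = q / n_e = 0.04827 / 0.21 = 0.2299 m/day.
Travel time t = L / v = 1980 / 0.2299 = 8613 days = 23.58 years.

23.6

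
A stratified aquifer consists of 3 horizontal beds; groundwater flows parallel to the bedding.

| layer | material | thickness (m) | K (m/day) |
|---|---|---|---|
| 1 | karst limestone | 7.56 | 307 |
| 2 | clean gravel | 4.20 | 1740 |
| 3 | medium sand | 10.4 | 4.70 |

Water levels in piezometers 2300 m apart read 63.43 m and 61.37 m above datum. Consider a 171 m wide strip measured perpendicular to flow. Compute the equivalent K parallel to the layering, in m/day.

437

Flow is parallel to layering, so each bed carries its own Darcy discharge and the transmissivities add.
Σ(K_i·b_i) = 307×7.56 + 1740×4.20 + 4.70×10.4 = 9678 m²/day.
Total thickness b = 22.16 m, so K_eq = Σ(K_i·b_i)/b = 436.7 m/day.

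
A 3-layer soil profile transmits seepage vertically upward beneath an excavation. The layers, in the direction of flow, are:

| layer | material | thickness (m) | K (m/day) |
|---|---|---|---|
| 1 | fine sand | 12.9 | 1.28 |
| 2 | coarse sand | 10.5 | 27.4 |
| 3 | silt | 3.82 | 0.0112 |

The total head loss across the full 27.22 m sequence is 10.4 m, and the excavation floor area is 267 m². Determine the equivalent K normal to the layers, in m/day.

0.0774

Flow is perpendicular to layering, so the layers act in series and the equivalent K is the thickness-weighted harmonic mean.
Total thickness L = 12.9 + 10.5 + 3.82 = 27.22 m.
Σ(b_i/K_i) = 12.9/1.28 + 10.5/27.4 + 3.82/0.0112 = 351.5 d.
K_eq = L / Σ(b_i/K_i) = 27.22 / 351.5 = 0.07743 m/day.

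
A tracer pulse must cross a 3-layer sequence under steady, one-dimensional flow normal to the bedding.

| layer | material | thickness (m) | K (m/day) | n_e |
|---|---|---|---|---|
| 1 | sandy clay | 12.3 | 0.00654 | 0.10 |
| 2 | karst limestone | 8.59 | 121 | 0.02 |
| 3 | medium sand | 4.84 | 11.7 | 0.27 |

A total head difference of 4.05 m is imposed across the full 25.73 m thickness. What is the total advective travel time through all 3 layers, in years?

With flow normal to the layers, continuity requires the same specific discharge q through every layer.
Σ(b_i/K_i) = 12.3/0.00654 + 8.59/121 + 4.84/11.7 = 1881 d.
q = Δh / Σ(b_i/K_i) = 4.05 / 1881 = 0.002153 m/day.
In each layer the seepage velocity is v_i = q/n_i, so the layer transit time is t_i = b_i·n_i / q:
  layer 1 (sandy clay): t_1 = 12.3 × 0.10 / 0.002153 = 571.3 d
  layer 2 (karst limestone): t_2 = 8.59 × 0.02 / 0.002153 = 79.80 d
  layer 3 (medium sand): t_3 = 4.84 × 0.27 / 0.002153 = 607.0 d
Total t = Σ t_i = 1258 days = 3.445 years.

3.44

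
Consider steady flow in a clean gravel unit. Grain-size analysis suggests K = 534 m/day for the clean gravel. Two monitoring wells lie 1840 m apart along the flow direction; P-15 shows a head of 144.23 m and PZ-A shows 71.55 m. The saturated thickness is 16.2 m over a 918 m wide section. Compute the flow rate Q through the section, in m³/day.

314000

Cross-sectional area A = 918 × 16.2 = 14872 m².
Hydraulic gradient i = (144.23 − 71.55) / 1840 = 72.68 / 1840 = 0.03950.
Darcy's law: Q = K · A · i = 534.0 × 14872 × 0.03950 = 3.137e+05 m³/day.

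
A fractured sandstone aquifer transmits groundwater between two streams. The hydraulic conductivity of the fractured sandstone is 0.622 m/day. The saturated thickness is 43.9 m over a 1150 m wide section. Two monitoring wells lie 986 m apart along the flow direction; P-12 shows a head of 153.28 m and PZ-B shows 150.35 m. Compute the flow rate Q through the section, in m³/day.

93.3

Cross-sectional area A = 1150 × 43.9 = 50485 m².
Hydraulic gradient i = (153.28 − 150.35) / 986 = 2.93 / 986 = 0.002972.
Darcy's law: Q = K · A · i = 0.6220 × 50485 × 0.002972 = 93.31 m³/day.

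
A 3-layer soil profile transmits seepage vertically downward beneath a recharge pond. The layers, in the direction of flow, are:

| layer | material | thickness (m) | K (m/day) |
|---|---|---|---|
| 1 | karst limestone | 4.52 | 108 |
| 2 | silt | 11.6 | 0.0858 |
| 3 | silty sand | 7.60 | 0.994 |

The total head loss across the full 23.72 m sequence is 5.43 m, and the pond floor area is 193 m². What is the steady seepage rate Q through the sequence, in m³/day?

7.33

Flow is perpendicular to layering, so the layers act in series and the equivalent K is the thickness-weighted harmonic mean.
Total thickness L = 4.52 + 11.6 + 7.60 = 23.72 m.
Σ(b_i/K_i) = 4.52/108 + 11.6/0.0858 + 7.60/0.994 = 142.9 d.
K_eq = L / Σ(b_i/K_i) = 23.72 / 142.9 = 0.1660 m/day.
Q = K_eq · A · (Δh/L) = 0.1660 × 193 × (5.43/23.72) = 7.334 m³/day.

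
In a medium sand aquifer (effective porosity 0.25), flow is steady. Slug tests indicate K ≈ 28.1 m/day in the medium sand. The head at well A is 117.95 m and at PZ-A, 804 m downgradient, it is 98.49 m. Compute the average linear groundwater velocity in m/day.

2.72

Hydraulic gradient i = (117.95 − 98.49) / 804 = 19.46 / 804 = 0.02420.
Darcy flux q = K · i = 28.10 × 0.02420 = 0.6801 m/day.
Seepage velocity v = q / n_e = 0.6801 / 0.25 = 2.721 m/day.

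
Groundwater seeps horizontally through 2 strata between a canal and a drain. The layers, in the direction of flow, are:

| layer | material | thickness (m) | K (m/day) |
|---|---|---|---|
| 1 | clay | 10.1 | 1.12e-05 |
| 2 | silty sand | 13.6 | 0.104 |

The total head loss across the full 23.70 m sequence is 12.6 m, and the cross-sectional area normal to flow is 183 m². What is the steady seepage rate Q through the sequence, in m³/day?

Flow is perpendicular to layering, so the layers act in series and the equivalent K is the thickness-weighted harmonic mean.
Total thickness L = 10.1 + 13.6 = 23.70 m.
Σ(b_i/K_i) = 10.1/1.12e-05 + 13.6/0.104 = 9.019e+05 d.
K_eq = L / Σ(b_i/K_i) = 23.70 / 9.019e+05 = 2.628e-05 m/day.
Q = K_eq · A · (Δh/L) = 2.628e-05 × 183 × (12.6/23.70) = 0.002557 m³/day.

0.00256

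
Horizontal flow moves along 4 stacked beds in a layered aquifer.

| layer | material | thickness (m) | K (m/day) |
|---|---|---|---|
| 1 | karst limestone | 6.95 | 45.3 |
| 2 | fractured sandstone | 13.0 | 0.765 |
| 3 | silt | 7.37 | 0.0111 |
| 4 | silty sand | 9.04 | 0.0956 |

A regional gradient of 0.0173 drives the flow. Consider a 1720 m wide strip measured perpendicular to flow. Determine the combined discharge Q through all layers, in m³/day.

9690

Flow is parallel to layering, so each bed carries its own Darcy discharge and the transmissivities add.
Σ(K_i·b_i) = 45.3×6.95 + 0.765×13.0 + 0.0111×7.37 + 0.0956×9.04 = 325.7 m²/day.
Hydraulic gradient i = 0.0173.
Q = Σ(K_i·b_i) · W · i = 325.7 × 1720 × 0.01730 = 9692 m³/day.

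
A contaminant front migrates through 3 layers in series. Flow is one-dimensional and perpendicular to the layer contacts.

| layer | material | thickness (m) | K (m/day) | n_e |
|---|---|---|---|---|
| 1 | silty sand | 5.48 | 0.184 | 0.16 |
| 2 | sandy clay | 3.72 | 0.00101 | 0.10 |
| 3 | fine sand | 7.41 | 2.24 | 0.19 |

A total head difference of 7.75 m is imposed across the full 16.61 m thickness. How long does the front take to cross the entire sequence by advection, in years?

With flow normal to the layers, continuity requires the same specific discharge q through every layer.
Σ(b_i/K_i) = 5.48/0.184 + 3.72/0.00101 + 7.41/2.24 = 3716 d.
q = Δh / Σ(b_i/K_i) = 7.75 / 3716 = 0.002085 m/day.
In each layer the seepage velocity is v_i = q/n_i, so the layer transit time is t_i = b_i·n_i / q:
  layer 1 (silty sand): t_1 = 5.48 × 0.16 / 0.002085 = 420.4 d
  layer 2 (sandy clay): t_2 = 3.72 × 0.10 / 0.002085 = 178.4 d
  layer 3 (fine sand): t_3 = 7.41 × 0.19 / 0.002085 = 675.1 d
Total t = Σ t_i = 1274 days = 3.488 years.

3.49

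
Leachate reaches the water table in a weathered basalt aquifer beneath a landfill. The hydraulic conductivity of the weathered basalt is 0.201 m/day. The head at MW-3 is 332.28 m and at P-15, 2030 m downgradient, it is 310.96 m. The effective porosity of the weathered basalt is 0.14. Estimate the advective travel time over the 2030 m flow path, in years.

Hydraulic gradient i = (332.28 − 310.96) / 2030 = 21.32 / 2030 = 0.01050.
Darcy flux q = K · i = 0.2010 × 0.01050 = 0.002111 m/day.
Seepage velocity v = q / n_e = 0.002111 / 0.14 = 0.01508 m/day.
Travel time t = L / v = 2030 / 0.01508 = 1.346e+05 days = 368.6 years.

369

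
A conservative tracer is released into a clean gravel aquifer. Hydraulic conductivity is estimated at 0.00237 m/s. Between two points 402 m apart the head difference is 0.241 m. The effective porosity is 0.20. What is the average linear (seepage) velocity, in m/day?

Convert K: 0.00237 m/s × 86400 = 204.8 m/day.
Hydraulic gradient i = Δh / L = 0.241 / 402 = 0.0005995.
Darcy flux q = K · i = 204.8 × 0.0005995 = 0.1228 m/day.
Seepage velocity v = q / n_e = 0.1228 / 0.20 = 0.6138 m/day.

0.614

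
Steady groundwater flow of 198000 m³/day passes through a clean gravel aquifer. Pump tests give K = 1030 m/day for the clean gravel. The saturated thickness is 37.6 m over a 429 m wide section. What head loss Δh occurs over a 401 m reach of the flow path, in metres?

4.78

Cross-sectional area A = 429 × 37.6 = 16130 m².
From Q = K·A·i, i = Q / (K·A) = 198000 / (1030 × 16130) = 0.01192.
Head loss Δh = i · L = 0.01192 × 401 = 4.779 m.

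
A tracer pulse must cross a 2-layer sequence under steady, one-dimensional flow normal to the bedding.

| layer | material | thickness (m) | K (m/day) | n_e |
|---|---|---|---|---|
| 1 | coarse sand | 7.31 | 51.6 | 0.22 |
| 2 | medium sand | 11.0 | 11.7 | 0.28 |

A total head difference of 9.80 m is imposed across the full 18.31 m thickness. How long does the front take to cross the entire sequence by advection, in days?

0.518

With flow normal to the layers, continuity requires the same specific discharge q through every layer.
Σ(b_i/K_i) = 7.31/51.6 + 11.0/11.7 = 1.082 d.
q = Δh / Σ(b_i/K_i) = 9.80 / 1.082 = 9.059 m/day.
In each layer the seepage velocity is v_i = q/n_i, so the layer transit time is t_i = b_i·n_i / q:
  layer 1 (coarse sand): t_1 = 7.31 × 0.22 / 9.059 = 0.1775 d
  layer 2 (medium sand): t_2 = 11.0 × 0.28 / 9.059 = 0.3400 d
Total t = Σ t_i = 0.5175 days.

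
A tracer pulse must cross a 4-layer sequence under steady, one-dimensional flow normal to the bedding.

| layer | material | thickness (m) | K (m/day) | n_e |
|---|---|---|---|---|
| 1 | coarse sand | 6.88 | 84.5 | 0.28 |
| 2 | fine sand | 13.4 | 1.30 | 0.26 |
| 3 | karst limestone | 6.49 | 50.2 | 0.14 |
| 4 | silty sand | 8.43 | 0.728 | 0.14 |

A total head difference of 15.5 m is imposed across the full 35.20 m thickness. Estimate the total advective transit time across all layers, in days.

With flow normal to the layers, continuity requires the same specific discharge q through every layer.
Σ(b_i/K_i) = 6.88/84.5 + 13.4/1.30 + 6.49/50.2 + 8.43/0.728 = 22.10 d.
q = Δh / Σ(b_i/K_i) = 15.5 / 22.10 = 0.7014 m/day.
In each layer the seepage velocity is v_i = q/n_i, so the layer transit time is t_i = b_i·n_i / q:
  layer 1 (coarse sand): t_1 = 6.88 × 0.28 / 0.7014 = 2.746 d
  layer 2 (fine sand): t_2 = 13.4 × 0.26 / 0.7014 = 4.967 d
  layer 3 (karst limestone): t_3 = 6.49 × 0.14 / 0.7014 = 1.295 d
  layer 4 (silty sand): t_4 = 8.43 × 0.14 / 0.7014 = 1.683 d
Total t = Σ t_i = 10.69 days.

10.7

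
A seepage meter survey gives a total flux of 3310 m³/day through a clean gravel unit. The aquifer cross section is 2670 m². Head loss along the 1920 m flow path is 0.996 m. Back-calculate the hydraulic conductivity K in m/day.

2390

Hydraulic gradient i = Δh / L = 0.996 / 1920 = 0.0005188.
From Q = K·A·i, K = Q / (A·i) = 3310 / (2670 × 0.0005188) = 2390 m/day.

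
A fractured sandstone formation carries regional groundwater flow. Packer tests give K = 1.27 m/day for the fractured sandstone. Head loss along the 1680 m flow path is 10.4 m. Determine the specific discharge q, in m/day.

0.00786

Hydraulic gradient i = Δh / L = 10.4 / 1680 = 0.006190.
Specific discharge q = K · i = 1.270 × 0.006190 = 0.007862 m/day.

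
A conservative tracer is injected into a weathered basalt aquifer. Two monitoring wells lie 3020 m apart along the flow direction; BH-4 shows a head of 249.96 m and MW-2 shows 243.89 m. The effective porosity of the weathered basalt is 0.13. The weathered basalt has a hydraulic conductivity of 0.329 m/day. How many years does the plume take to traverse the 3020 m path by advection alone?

1630

Hydraulic gradient i = (249.96 − 243.89) / 3020 = 6.07 / 3020 = 0.002010.
Darcy flux q = K · i = 0.3290 × 0.002010 = 0.0006613 m/day.
Seepage velocity v = q / n_e = 0.0006613 / 0.13 = 0.005087 m/day.
Travel time t = L / v = 3020 / 0.005087 = 5.937e+05 days = 1625 years.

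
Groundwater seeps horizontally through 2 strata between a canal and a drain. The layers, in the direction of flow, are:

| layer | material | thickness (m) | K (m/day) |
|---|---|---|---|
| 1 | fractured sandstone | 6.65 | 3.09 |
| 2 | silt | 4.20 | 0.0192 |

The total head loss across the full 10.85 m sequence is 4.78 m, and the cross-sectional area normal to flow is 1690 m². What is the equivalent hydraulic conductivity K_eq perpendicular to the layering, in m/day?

Flow is perpendicular to layering, so the layers act in series and the equivalent K is the thickness-weighted harmonic mean.
Total thickness L = 6.65 + 4.20 = 10.85 m.
Σ(b_i/K_i) = 6.65/3.09 + 4.20/0.0192 = 220.9 d.
K_eq = L / Σ(b_i/K_i) = 10.85 / 220.9 = 0.04912 m/day.

0.0491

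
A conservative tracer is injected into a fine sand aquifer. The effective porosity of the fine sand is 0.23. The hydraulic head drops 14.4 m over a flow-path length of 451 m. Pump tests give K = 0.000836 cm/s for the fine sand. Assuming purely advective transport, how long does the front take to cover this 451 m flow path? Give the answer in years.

Convert K: 0.000836 cm/s × 864 = 0.7223 m/day.
Hydraulic gradient i = Δh / L = 14.4 / 451 = 0.03193.
Darcy flux q = K · i = 0.7223 × 0.03193 = 0.02306 m/day.
Seepage velocity v = q / n_e = 0.02306 / 0.23 = 0.1003 m/day.
Travel time t = L / v = 451 / 0.1003 = 4498 days = 12.31 years.

12.3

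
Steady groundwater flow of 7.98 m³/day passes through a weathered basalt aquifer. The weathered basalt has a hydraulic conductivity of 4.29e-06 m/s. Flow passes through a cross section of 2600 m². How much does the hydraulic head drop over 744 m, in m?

Convert K: 4.29e-06 m/s × 86400 = 0.3707 m/day.
From Q = K·A·i, i = Q / (K·A) = 7.98 / (0.3707 × 2600) = 0.008281.
Head loss Δh = i · L = 0.008281 × 744 = 6.161 m.

6.16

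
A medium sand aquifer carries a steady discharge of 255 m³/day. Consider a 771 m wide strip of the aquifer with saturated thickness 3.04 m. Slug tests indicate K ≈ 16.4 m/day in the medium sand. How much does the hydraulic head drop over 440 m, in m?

2.92

Cross-sectional area A = 771 × 3.04 = 2344 m².
From Q = K·A·i, i = Q / (K·A) = 255 / (16.40 × 2344) = 0.006634.
Head loss Δh = i · L = 0.006634 × 440 = 2.919 m.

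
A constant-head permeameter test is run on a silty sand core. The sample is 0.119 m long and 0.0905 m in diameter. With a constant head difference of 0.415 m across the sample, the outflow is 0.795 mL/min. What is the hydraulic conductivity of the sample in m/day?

Cross-sectional area A = π·(d/2)² = π × (0.0905/2)² = 0.006433 m².
Convert discharge: 0.795 mL/min = 1.325e-08 m³/s.
Darcy's law rearranged: K = Q·L / (A·Δh) = 1.325e-08 × 0.119 / (0.006433 × 0.415) = 5.906e-07 m/s = 0.05103 m/day.

0.0510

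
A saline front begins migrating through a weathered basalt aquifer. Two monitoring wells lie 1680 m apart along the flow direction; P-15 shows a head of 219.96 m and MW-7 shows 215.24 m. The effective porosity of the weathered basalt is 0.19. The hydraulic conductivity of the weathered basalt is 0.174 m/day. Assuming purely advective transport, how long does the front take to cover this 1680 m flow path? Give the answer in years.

Hydraulic gradient i = (219.96 − 215.24) / 1680 = 4.72 / 1680 = 0.002810.
Darcy flux q = K · i = 0.1740 × 0.002810 = 0.0004889 m/day.
Seepage velocity v = q / n_e = 0.0004889 / 0.19 = 0.002573 m/day.
Travel time t = L / v = 1680 / 0.002573 = 6.530e+05 days = 1788 years.

1790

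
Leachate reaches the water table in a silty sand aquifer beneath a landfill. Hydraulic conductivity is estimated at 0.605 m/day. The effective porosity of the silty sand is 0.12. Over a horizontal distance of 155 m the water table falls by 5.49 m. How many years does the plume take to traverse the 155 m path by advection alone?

2.38

Hydraulic gradient i = Δh / L = 5.49 / 155 = 0.03542.
Darcy flux q = K · i = 0.6050 × 0.03542 = 0.02143 m/day.
Seepage velocity v = q / n_e = 0.02143 / 0.12 = 0.1786 m/day.
Travel time t = L / v = 155 / 0.1786 = 868.0 days = 2.376 years.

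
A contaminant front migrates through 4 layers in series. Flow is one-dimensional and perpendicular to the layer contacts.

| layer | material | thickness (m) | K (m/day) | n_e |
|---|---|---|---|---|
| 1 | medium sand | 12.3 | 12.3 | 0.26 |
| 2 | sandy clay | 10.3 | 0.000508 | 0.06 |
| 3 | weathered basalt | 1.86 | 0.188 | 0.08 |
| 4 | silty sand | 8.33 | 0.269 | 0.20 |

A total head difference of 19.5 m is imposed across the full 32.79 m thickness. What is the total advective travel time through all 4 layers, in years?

With flow normal to the layers, continuity requires the same specific discharge q through every layer.
Σ(b_i/K_i) = 12.3/12.3 + 10.3/0.000508 + 1.86/0.188 + 8.33/0.269 = 20317 d.
q = Δh / Σ(b_i/K_i) = 19.5 / 20317 = 0.0009598 m/day.
In each layer the seepage velocity is v_i = q/n_i, so the layer transit time is t_i = b_i·n_i / q:
  layer 1 (medium sand): t_1 = 12.3 × 0.26 / 0.0009598 = 3332 d
  layer 2 (sandy clay): t_2 = 10.3 × 0.06 / 0.0009598 = 643.9 d
  layer 3 (weathered basalt): t_3 = 1.86 × 0.08 / 0.0009598 = 155.0 d
  layer 4 (silty sand): t_4 = 8.33 × 0.20 / 0.0009598 = 1736 d
Total t = Σ t_i = 5867 days = 16.06 years.

16.1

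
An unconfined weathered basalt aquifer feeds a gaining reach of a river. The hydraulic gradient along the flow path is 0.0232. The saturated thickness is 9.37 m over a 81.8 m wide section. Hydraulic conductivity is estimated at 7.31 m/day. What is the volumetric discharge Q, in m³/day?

130

Cross-sectional area A = 81.8 × 9.37 = 766.5 m².
Hydraulic gradient i = 0.0232.
Darcy's law: Q = K · A · i = 7.310 × 766.5 × 0.02320 = 130.0 m³/day.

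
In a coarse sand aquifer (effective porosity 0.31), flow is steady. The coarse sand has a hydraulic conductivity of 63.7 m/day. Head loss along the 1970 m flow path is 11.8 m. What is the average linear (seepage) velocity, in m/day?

Hydraulic gradient i = Δh / L = 11.8 / 1970 = 0.005990.
Darcy flux q = K · i = 63.70 × 0.005990 = 0.3816 m/day.
Seepage velocity v = q / n_e = 0.3816 / 0.31 = 1.231 m/day.

1.23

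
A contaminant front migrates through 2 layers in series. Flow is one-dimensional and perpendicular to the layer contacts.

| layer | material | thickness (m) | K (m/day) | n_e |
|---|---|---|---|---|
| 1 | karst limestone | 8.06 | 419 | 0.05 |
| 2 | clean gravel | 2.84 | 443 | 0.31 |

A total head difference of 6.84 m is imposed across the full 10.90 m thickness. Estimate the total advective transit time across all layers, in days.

With flow normal to the layers, continuity requires the same specific discharge q through every layer.
Σ(b_i/K_i) = 8.06/419 + 2.84/443 = 0.02565 d.
q = Δh / Σ(b_i/K_i) = 6.84 / 0.02565 = 266.7 m/day.
In each layer the seepage velocity is v_i = q/n_i, so the layer transit time is t_i = b_i·n_i / q:
  layer 1 (karst limestone): t_1 = 8.06 × 0.05 / 266.7 = 0.001511 d
  layer 2 (clean gravel): t_2 = 2.84 × 0.31 / 266.7 = 0.003301 d
Total t = Σ t_i = 0.004812 days.

0.00481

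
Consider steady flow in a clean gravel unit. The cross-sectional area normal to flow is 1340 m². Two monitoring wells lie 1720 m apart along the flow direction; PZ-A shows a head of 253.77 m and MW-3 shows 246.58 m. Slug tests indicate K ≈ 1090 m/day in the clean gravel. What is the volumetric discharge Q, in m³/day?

Hydraulic gradient i = (253.77 − 246.58) / 1720 = 7.19 / 1720 = 0.004180.
Darcy's law: Q = K · A · i = 1090 × 1340 × 0.004180 = 6106 m³/day.

6110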